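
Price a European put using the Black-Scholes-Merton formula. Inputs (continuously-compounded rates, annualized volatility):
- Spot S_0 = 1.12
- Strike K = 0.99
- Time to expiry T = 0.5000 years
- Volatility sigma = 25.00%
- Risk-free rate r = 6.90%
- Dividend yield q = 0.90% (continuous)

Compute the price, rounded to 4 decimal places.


Answer: Price = 0.0194

Derivation:
d1 = (ln(S/K) + (r - q + 0.5*sigma^2) * T) / (sigma * sqrt(T)) = 0.95603112
d2 = d1 - sigma * sqrt(T) = 0.77925442
exp(-rT) = 0.96608834; exp(-qT) = 0.99551011
P = K * exp(-rT) * N(-d2) - S_0 * exp(-qT) * N(-d1)
N(-d1) = 0.16952826; N(-d2) = 0.21791493
P = 0.9900 * 0.96608834 * 0.21791493 - 1.1200 * 0.99551011 * 0.16952826 = 0.0194


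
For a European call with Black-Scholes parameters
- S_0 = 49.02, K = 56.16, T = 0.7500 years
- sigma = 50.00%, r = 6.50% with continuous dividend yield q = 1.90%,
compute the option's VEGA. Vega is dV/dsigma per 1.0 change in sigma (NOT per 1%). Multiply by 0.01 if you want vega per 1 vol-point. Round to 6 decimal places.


d1 = -0.0178433140; d2 = -0.4508560159
phi(d1) = 0.3988787771; exp(-qT) = 0.9858510507; exp(-rT) = 0.9524192047
Vega = S * exp(-qT) * phi(d1) * sqrt(T) = 49.0200 * 0.9858510507 * 0.3988787771 * 0.8660254038 = 16.693837

Answer: Vega = 16.693837


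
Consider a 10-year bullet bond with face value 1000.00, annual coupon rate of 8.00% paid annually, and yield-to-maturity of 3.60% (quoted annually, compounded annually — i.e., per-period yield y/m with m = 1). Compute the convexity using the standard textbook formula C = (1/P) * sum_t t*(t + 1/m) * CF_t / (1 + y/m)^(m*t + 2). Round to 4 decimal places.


Answer: Convexity = 71.0809

Derivation:
Coupon per period c = face * coupon_rate / m = 80.000000
Periods per year m = 1; per-period yield y/m = 0.036000
Number of cashflows N = 10
Cashflows (t years, CF_t, discount factor 1/(1+y/m)^(m*t), PV):
  t = 1.0000: CF_t = 80.000000, DF = 0.965251, PV = 77.220077
  t = 2.0000: CF_t = 80.000000, DF = 0.931709, PV = 74.536754
  t = 3.0000: CF_t = 80.000000, DF = 0.899333, PV = 71.946674
  t = 4.0000: CF_t = 80.000000, DF = 0.868082, PV = 69.446596
  t = 5.0000: CF_t = 80.000000, DF = 0.837917, PV = 67.033394
  t = 6.0000: CF_t = 80.000000, DF = 0.808801, PV = 64.704048
  t = 7.0000: CF_t = 80.000000, DF = 0.780696, PV = 62.455645
  t = 8.0000: CF_t = 80.000000, DF = 0.753567, PV = 60.285372
  t = 9.0000: CF_t = 80.000000, DF = 0.727381, PV = 58.190513
  t = 10.0000: CF_t = 1080.000000, DF = 0.702106, PV = 758.274064
Price P = sum_t PV_t = 1364.093138
Convexity numerator sum_t t*(t + 1/m) * CF_t / (1+y/m)^(m*t + 2):
  t = 1.0000: term = 143.893348
  t = 2.0000: term = 416.679578
  t = 3.0000: term = 804.400730
  t = 4.0000: term = 1294.080968
  t = 5.0000: term = 1873.669356
  t = 6.0000: term = 2531.985616
  t = 7.0000: term = 3258.668746
  t = 8.0000: term = 4044.128339
  t = 9.0000: term = 4879.498479
  t = 10.0000: term = 77714.020171
Convexity = (1/P) * sum = 96961.025330 / 1364.093138 = 71.080942


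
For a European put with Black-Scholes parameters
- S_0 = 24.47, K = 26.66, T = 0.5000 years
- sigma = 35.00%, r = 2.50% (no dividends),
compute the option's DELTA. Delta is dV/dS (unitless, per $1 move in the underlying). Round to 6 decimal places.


d1 = -0.1720953950; d2 = -0.4195827685
phi(d1) = 0.3930781053; exp(-qT) = 1.0000000000; exp(-rT) = 0.9875778005
N(-d1) = 0.5683187335
Delta = -exp(-qT) * N(-d1) = -1.0000000000 * 0.5683187335 = -0.568319

Answer: Delta = -0.568319


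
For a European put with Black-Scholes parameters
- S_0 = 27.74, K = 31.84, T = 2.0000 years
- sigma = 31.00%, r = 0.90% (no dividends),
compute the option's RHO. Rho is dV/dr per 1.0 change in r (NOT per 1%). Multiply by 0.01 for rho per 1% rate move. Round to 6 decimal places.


d1 = -0.0541688184; d2 = -0.4925750228
phi(d1) = 0.3983574092; exp(-qT) = 1.0000000000; exp(-rT) = 0.9821610324
N(-d2) = 0.6888435500
Rho = -K*T*exp(-rT)*N(-d2) = -31.8400 * 2.0000 * 0.9821610324 * 0.6888435500 = -43.083041

Answer: Rho = -43.083041


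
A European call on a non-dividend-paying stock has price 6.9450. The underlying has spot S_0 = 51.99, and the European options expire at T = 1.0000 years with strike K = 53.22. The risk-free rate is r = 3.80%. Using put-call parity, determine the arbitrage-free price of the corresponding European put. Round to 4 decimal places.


Put-call parity: C - P = S_0 * exp(-qT) - K * exp(-rT).
S_0 * exp(-qT) = 51.9900 * 1.00000000 = 51.99000000
K * exp(-rT) = 53.2200 * 0.96271294 = 51.23558271
P = C - S*exp(-qT) + K*exp(-rT)
P = 6.9450 - 51.99000000 + 51.23558271 = 6.1906

Answer: Put price = 6.1906


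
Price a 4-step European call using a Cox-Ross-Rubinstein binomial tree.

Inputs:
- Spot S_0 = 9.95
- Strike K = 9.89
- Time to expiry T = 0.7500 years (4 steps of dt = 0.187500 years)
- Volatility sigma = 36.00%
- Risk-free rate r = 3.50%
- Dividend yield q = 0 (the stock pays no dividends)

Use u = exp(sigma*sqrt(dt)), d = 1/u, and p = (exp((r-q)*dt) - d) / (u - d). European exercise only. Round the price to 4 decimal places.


Answer: Price = V(0,0) = 1.3151

Derivation:
dt = T/N = 0.187500
u = exp(sigma*sqrt(dt)) = 1.168691; d = 1/u = 0.855658
p = (exp((r-q)*dt) - d) / (u - d) = 0.482141
Discount per step: exp(-r*dt) = 0.993459
Stock lattice S(k, i) with i counting down-moves:
  k=0: S(0,0) = 9.9500
  k=1: S(1,0) = 11.6285; S(1,1) = 8.5138
  k=2: S(2,0) = 13.5901; S(2,1) = 9.9500; S(2,2) = 7.2849
  k=3: S(3,0) = 15.8826; S(3,1) = 11.6285; S(3,2) = 8.5138; S(3,3) = 6.2334
  k=4: S(4,0) = 18.5619; S(4,1) = 13.5901; S(4,2) = 9.9500; S(4,3) = 7.2849; S(4,4) = 5.3336
Terminal payoffs V(N, i) = max(S_T - K, 0):
  V(4,0) = 8.671895; V(4,1) = 3.700101; V(4,2) = 0.060000; V(4,3) = 0.000000; V(4,4) = 0.000000
Backward induction: V(k, i) = exp(-r*dt) * [p * V(k+1, i) + (1-p) * V(k+1, i+1)].
  V(3,0) = exp(-r*dt) * [p*8.671895 + (1-p)*3.700101] = 6.057324
  V(3,1) = exp(-r*dt) * [p*3.700101 + (1-p)*0.060000] = 1.803169
  V(3,2) = exp(-r*dt) * [p*0.060000 + (1-p)*0.000000] = 0.028739
  V(3,3) = exp(-r*dt) * [p*0.000000 + (1-p)*0.000000] = 0.000000
  V(2,0) = exp(-r*dt) * [p*6.057324 + (1-p)*1.803169] = 3.829060
  V(2,1) = exp(-r*dt) * [p*1.803169 + (1-p)*0.028739] = 0.878480
  V(2,2) = exp(-r*dt) * [p*0.028739 + (1-p)*0.000000] = 0.013766
  V(1,0) = exp(-r*dt) * [p*3.829060 + (1-p)*0.878480] = 2.286023
  V(1,1) = exp(-r*dt) * [p*0.878480 + (1-p)*0.013766] = 0.427863
  V(0,0) = exp(-r*dt) * [p*2.286023 + (1-p)*0.427863] = 1.315099


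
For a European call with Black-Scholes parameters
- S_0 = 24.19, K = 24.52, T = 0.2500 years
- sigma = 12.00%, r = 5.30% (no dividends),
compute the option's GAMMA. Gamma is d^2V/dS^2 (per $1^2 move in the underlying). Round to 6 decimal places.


Answer: Gamma = 0.274781

Derivation:
d1 = 0.0250035592; d2 = -0.0349964408
phi(d1) = 0.3988175949; exp(-qT) = 1.0000000000; exp(-rT) = 0.9868373948
Gamma = exp(-qT) * phi(d1) / (S * sigma * sqrt(T)) = 1.0000000000 * 0.3988175949 / (24.1900 * 0.1200 * 0.5000000000) = 0.274781


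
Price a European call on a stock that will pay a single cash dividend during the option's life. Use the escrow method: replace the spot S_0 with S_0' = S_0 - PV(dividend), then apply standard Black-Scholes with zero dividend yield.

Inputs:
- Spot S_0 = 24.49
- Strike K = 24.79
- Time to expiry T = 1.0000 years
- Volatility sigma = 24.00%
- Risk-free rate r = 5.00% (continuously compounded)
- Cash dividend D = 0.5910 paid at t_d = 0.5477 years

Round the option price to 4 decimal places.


Answer: Price = 2.4392

Derivation:
PV(D) = D * exp(-r * t_d) = 0.5910 * 0.97298657 = 0.57503506
S_0' = S_0 - PV(D) = 24.4900 - 0.57503506 = 23.91496494
d1 = (ln(S_0'/K) + (r + sigma^2/2)*T) / (sigma*sqrt(T)) = 0.17860027
d2 = d1 - sigma*sqrt(T) = -0.06139973
exp(-rT) = 0.95122942
N(d1) = 0.57087421; N(d2) = 0.47552043
C = S_0' * N(d1) - K * exp(-rT) * N(d2) = 23.91496494 * 0.57087421 - 24.7900 * 0.95122942 * 0.47552043 = 2.4392


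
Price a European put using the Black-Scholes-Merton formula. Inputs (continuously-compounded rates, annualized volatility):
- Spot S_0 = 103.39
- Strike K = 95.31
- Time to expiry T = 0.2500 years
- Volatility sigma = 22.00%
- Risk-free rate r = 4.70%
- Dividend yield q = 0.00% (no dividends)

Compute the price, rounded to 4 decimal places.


Answer: Price = 1.2001

Derivation:
d1 = (ln(S/K) + (r - q + 0.5*sigma^2) * T) / (sigma * sqrt(T)) = 0.90157735
d2 = d1 - sigma * sqrt(T) = 0.79157735
exp(-rT) = 0.98831876; exp(-qT) = 1.00000000
P = K * exp(-rT) * N(-d2) - S_0 * exp(-qT) * N(-d1)
N(-d1) = 0.18364071; N(-d2) = 0.21430358
P = 95.3100 * 0.98831876 * 0.21430358 - 103.3900 * 1.00000000 * 0.18364071 = 1.2001


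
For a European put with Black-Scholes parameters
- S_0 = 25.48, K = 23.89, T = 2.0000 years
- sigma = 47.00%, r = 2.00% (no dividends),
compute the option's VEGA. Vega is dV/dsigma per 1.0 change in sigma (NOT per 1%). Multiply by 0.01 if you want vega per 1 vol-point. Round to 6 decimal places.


d1 = 0.4894591174; d2 = -0.1752212569
phi(d1) = 0.3539061029; exp(-qT) = 1.0000000000; exp(-rT) = 0.9607894392
Vega = S * exp(-qT) * phi(d1) * sqrt(T) = 25.4800 * 1.0000000000 * 0.3539061029 * 1.4142135624 = 12.752710

Answer: Vega = 12.752710


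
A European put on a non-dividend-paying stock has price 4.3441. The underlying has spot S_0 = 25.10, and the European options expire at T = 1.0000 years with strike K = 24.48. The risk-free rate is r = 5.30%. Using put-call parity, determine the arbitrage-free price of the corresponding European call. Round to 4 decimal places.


Answer: Call price = 6.2278

Derivation:
Put-call parity: C - P = S_0 * exp(-qT) - K * exp(-rT).
S_0 * exp(-qT) = 25.1000 * 1.00000000 = 25.10000000
K * exp(-rT) = 24.4800 * 0.94838001 = 23.21634271
C = P + S*exp(-qT) - K*exp(-rT)
C = 4.3441 + 25.10000000 - 23.21634271 = 6.2278


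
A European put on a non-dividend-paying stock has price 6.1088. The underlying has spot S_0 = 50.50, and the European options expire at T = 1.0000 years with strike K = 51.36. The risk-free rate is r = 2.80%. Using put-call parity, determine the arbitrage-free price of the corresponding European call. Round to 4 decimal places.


Put-call parity: C - P = S_0 * exp(-qT) - K * exp(-rT).
S_0 * exp(-qT) = 50.5000 * 1.00000000 = 50.50000000
K * exp(-rT) = 51.3600 * 0.97238837 = 49.94186652
C = P + S*exp(-qT) - K*exp(-rT)
C = 6.1088 + 50.50000000 - 49.94186652 = 6.6669

Answer: Call price = 6.6669


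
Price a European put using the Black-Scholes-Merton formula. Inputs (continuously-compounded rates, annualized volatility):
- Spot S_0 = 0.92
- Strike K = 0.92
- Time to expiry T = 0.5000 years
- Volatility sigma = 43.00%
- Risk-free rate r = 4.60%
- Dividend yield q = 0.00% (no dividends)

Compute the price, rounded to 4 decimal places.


d1 = (ln(S/K) + (r - q + 0.5*sigma^2) * T) / (sigma * sqrt(T)) = 0.22767194
d2 = d1 - sigma * sqrt(T) = -0.07638398
exp(-rT) = 0.97726248; exp(-qT) = 1.00000000
P = K * exp(-rT) * N(-d2) - S_0 * exp(-qT) * N(-d1)
N(-d1) = 0.40995064; N(-d2) = 0.53044319
P = 0.9200 * 0.97726248 * 0.53044319 - 0.9200 * 1.00000000 * 0.40995064 = 0.0998

Answer: Price = 0.0998


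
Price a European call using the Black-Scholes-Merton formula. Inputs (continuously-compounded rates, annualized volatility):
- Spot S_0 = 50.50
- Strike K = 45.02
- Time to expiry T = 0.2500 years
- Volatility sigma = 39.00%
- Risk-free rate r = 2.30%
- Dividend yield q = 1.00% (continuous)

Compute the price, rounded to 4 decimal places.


d1 = (ln(S/K) + (r - q + 0.5*sigma^2) * T) / (sigma * sqrt(T)) = 0.70322565
d2 = d1 - sigma * sqrt(T) = 0.50822565
exp(-rT) = 0.99426650; exp(-qT) = 0.99750312
C = S_0 * exp(-qT) * N(d1) - K * exp(-rT) * N(d2)
N(d1) = 0.75904243; N(d2) = 0.69435245
C = 50.5000 * 0.99750312 * 0.75904243 - 45.0200 * 0.99426650 * 0.69435245 = 7.1554

Answer: Price = 7.1554


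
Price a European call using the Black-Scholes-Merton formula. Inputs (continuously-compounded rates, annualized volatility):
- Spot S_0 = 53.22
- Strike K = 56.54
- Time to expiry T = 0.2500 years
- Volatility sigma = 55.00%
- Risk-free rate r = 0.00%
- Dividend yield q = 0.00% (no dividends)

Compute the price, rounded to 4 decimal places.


Answer: Price = 4.4857

Derivation:
d1 = (ln(S/K) + (r - q + 0.5*sigma^2) * T) / (sigma * sqrt(T)) = -0.08255122
d2 = d1 - sigma * sqrt(T) = -0.35755122
exp(-rT) = 1.00000000; exp(-qT) = 1.00000000
C = S_0 * exp(-qT) * N(d1) - K * exp(-rT) * N(d2)
N(d1) = 0.46710419; N(d2) = 0.36033959
C = 53.2200 * 1.00000000 * 0.46710419 - 56.5400 * 1.00000000 * 0.36033959 = 4.4857


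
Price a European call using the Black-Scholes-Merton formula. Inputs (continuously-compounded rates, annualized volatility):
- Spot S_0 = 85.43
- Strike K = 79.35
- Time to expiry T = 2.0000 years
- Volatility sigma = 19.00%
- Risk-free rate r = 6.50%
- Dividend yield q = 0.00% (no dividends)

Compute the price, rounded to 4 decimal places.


d1 = (ln(S/K) + (r - q + 0.5*sigma^2) * T) / (sigma * sqrt(T)) = 0.89292283
d2 = d1 - sigma * sqrt(T) = 0.62422226
exp(-rT) = 0.87809543; exp(-qT) = 1.00000000
C = S_0 * exp(-qT) * N(d1) - K * exp(-rT) * N(d2)
N(d1) = 0.81405075; N(d2) = 0.73375918
C = 85.4300 * 1.00000000 * 0.81405075 - 79.3500 * 0.87809543 * 0.73375918 = 18.4183

Answer: Price = 18.4183


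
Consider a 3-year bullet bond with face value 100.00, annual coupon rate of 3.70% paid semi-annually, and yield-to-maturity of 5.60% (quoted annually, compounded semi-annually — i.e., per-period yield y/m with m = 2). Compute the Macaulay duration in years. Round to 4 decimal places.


Answer: Macaulay duration = 2.8627 years

Derivation:
Coupon per period c = face * coupon_rate / m = 1.850000
Periods per year m = 2; per-period yield y/m = 0.028000
Number of cashflows N = 6
Cashflows (t years, CF_t, discount factor 1/(1+y/m)^(m*t), PV):
  t = 0.5000: CF_t = 1.850000, DF = 0.972763, PV = 1.799611
  t = 1.0000: CF_t = 1.850000, DF = 0.946267, PV = 1.750594
  t = 1.5000: CF_t = 1.850000, DF = 0.920493, PV = 1.702913
  t = 2.0000: CF_t = 1.850000, DF = 0.895422, PV = 1.656530
  t = 2.5000: CF_t = 1.850000, DF = 0.871033, PV = 1.611410
  t = 3.0000: CF_t = 101.850000, DF = 0.847308, PV = 86.298321
Price P = sum_t PV_t = 94.819379
Macaulay numerator sum_t t * PV_t:
  t * PV_t at t = 0.5000: 0.899805
  t * PV_t at t = 1.0000: 1.750594
  t * PV_t at t = 1.5000: 2.554369
  t * PV_t at t = 2.0000: 3.313060
  t * PV_t at t = 2.5000: 4.028526
  t * PV_t at t = 3.0000: 258.894962
Macaulay duration D = (sum_t t * PV_t) / P = 271.441317 / 94.819379 = 2.862720


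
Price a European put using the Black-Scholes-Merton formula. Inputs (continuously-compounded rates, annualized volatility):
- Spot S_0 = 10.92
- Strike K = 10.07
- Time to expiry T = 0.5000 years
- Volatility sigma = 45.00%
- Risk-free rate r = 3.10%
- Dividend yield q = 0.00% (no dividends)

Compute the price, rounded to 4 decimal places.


Answer: Price = 0.8740

Derivation:
d1 = (ln(S/K) + (r - q + 0.5*sigma^2) * T) / (sigma * sqrt(T)) = 0.46248009
d2 = d1 - sigma * sqrt(T) = 0.14428204
exp(-rT) = 0.98461951; exp(-qT) = 1.00000000
P = K * exp(-rT) * N(-d2) - S_0 * exp(-qT) * N(-d1)
N(-d1) = 0.32186854; N(-d2) = 0.44263888
P = 10.0700 * 0.98461951 * 0.44263888 - 10.9200 * 1.00000000 * 0.32186854 = 0.8740


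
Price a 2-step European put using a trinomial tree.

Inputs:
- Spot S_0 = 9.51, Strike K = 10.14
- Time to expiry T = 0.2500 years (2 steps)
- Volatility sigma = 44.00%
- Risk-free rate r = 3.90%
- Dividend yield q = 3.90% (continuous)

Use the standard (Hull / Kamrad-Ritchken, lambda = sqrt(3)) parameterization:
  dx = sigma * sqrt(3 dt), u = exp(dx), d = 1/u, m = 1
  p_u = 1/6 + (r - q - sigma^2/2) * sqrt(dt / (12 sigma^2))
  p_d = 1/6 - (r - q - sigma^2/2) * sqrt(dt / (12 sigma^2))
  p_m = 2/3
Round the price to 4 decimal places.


dt = T/N = 0.125000; dx = sigma*sqrt(3*dt) = 0.269444
u = exp(dx) = 1.309236; d = 1/u = 0.763804
p_u = 0.144213, p_m = 0.666667, p_d = 0.189120
Discount per step: exp(-r*dt) = 0.995137
Stock lattice S(k, j) with j the centered position index:
  k=0: S(0,+0) = 9.5100
  k=1: S(1,-1) = 7.2638; S(1,+0) = 9.5100; S(1,+1) = 12.4508
  k=2: S(2,-2) = 5.5481; S(2,-1) = 7.2638; S(2,+0) = 9.5100; S(2,+1) = 12.4508; S(2,+2) = 16.3011
Terminal payoffs V(N, j) = max(K - S_T, 0):
  V(2,-2) = 4.591897; V(2,-1) = 2.876223; V(2,+0) = 0.630000; V(2,+1) = 0.000000; V(2,+2) = 0.000000
Backward induction: V(k, j) = exp(-r*dt) * [p_u * V(k+1, j+1) + p_m * V(k+1, j) + p_d * V(k+1, j-1)]
  V(1,-1) = exp(-r*dt) * [p_u*0.630000 + p_m*2.876223 + p_d*4.591897] = 2.862767
  V(1,+0) = exp(-r*dt) * [p_u*0.000000 + p_m*0.630000 + p_d*2.876223] = 0.959264
  V(1,+1) = exp(-r*dt) * [p_u*0.000000 + p_m*0.000000 + p_d*0.630000] = 0.118566
  V(0,+0) = exp(-r*dt) * [p_u*0.118566 + p_m*0.959264 + p_d*2.862767] = 1.192190

Answer: Price = V(0,0) = 1.1922


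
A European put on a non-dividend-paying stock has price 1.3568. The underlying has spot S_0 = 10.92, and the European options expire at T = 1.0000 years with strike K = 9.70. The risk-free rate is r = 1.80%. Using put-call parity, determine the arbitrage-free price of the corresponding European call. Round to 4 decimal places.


Put-call parity: C - P = S_0 * exp(-qT) - K * exp(-rT).
S_0 * exp(-qT) = 10.9200 * 1.00000000 = 10.92000000
K * exp(-rT) = 9.7000 * 0.98216103 = 9.52696201
C = P + S*exp(-qT) - K*exp(-rT)
C = 1.3568 + 10.92000000 - 9.52696201 = 2.7498

Answer: Call price = 2.7498


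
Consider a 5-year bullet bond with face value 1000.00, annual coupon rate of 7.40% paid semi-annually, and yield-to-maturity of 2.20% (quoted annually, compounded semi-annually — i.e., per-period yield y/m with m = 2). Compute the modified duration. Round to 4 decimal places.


Answer: Modified duration = 4.3100

Derivation:
Coupon per period c = face * coupon_rate / m = 37.000000
Periods per year m = 2; per-period yield y/m = 0.011000
Number of cashflows N = 10
Cashflows (t years, CF_t, discount factor 1/(1+y/m)^(m*t), PV):
  t = 0.5000: CF_t = 37.000000, DF = 0.989120, PV = 36.597428
  t = 1.0000: CF_t = 37.000000, DF = 0.978358, PV = 36.199237
  t = 1.5000: CF_t = 37.000000, DF = 0.967713, PV = 35.805378
  t = 2.0000: CF_t = 37.000000, DF = 0.957184, PV = 35.415804
  t = 2.5000: CF_t = 37.000000, DF = 0.946769, PV = 35.030469
  t = 3.0000: CF_t = 37.000000, DF = 0.936468, PV = 34.649326
  t = 3.5000: CF_t = 37.000000, DF = 0.926279, PV = 34.272330
  t = 4.0000: CF_t = 37.000000, DF = 0.916201, PV = 33.899437
  t = 4.5000: CF_t = 37.000000, DF = 0.906232, PV = 33.530600
  t = 5.0000: CF_t = 1037.000000, DF = 0.896372, PV = 929.538111
Price P = sum_t PV_t = 1244.938118
First compute Macaulay numerator sum_t t * PV_t:
  t * PV_t at t = 0.5000: 18.298714
  t * PV_t at t = 1.0000: 36.199237
  t * PV_t at t = 1.5000: 53.708066
  t * PV_t at t = 2.0000: 70.831607
  t * PV_t at t = 2.5000: 87.576171
  t * PV_t at t = 3.0000: 103.947978
  t * PV_t at t = 3.5000: 119.953156
  t * PV_t at t = 4.0000: 135.597746
  t * PV_t at t = 4.5000: 150.887700
  t * PV_t at t = 5.0000: 4647.690555
Macaulay duration D = 5424.690930 / 1244.938118 = 4.357398
Modified duration = D / (1 + y/m) = 4.357398 / (1 + 0.011000) = 4.309988


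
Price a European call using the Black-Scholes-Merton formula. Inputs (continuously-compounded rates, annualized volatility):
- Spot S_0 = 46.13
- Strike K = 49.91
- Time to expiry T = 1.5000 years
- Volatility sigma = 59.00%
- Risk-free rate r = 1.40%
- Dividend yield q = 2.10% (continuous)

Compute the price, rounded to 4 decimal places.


Answer: Price = 11.2091

Derivation:
d1 = (ln(S/K) + (r - q + 0.5*sigma^2) * T) / (sigma * sqrt(T)) = 0.23777642
d2 = d1 - sigma * sqrt(T) = -0.48482306
exp(-rT) = 0.97921896; exp(-qT) = 0.96899096
C = S_0 * exp(-qT) * N(d1) - K * exp(-rT) * N(d2)
N(d1) = 0.59397274; N(d2) = 0.31390093
C = 46.1300 * 0.96899096 * 0.59397274 - 49.9100 * 0.97921896 * 0.31390093 = 11.2091


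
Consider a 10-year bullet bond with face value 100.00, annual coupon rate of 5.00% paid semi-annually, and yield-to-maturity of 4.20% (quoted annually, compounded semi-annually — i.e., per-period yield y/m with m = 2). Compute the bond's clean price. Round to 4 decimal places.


Answer: Price = 106.4779

Derivation:
Coupon per period c = face * coupon_rate / m = 2.500000
Periods per year m = 2; per-period yield y/m = 0.021000
Number of cashflows N = 20
Cashflows (t years, CF_t, discount factor 1/(1+y/m)^(m*t), PV):
  t = 0.5000: CF_t = 2.500000, DF = 0.979432, PV = 2.448580
  t = 1.0000: CF_t = 2.500000, DF = 0.959287, PV = 2.398217
  t = 1.5000: CF_t = 2.500000, DF = 0.939556, PV = 2.348891
  t = 2.0000: CF_t = 2.500000, DF = 0.920231, PV = 2.300578
  t = 2.5000: CF_t = 2.500000, DF = 0.901304, PV = 2.253260
  t = 3.0000: CF_t = 2.500000, DF = 0.882766, PV = 2.206915
  t = 3.5000: CF_t = 2.500000, DF = 0.864609, PV = 2.161523
  t = 4.0000: CF_t = 2.500000, DF = 0.846826, PV = 2.117064
  t = 4.5000: CF_t = 2.500000, DF = 0.829408, PV = 2.073520
  t = 5.0000: CF_t = 2.500000, DF = 0.812349, PV = 2.030872
  t = 5.5000: CF_t = 2.500000, DF = 0.795640, PV = 1.989101
  t = 6.0000: CF_t = 2.500000, DF = 0.779276, PV = 1.948189
  t = 6.5000: CF_t = 2.500000, DF = 0.763247, PV = 1.908119
  t = 7.0000: CF_t = 2.500000, DF = 0.747549, PV = 1.868872
  t = 7.5000: CF_t = 2.500000, DF = 0.732173, PV = 1.830433
  t = 8.0000: CF_t = 2.500000, DF = 0.717114, PV = 1.792785
  t = 8.5000: CF_t = 2.500000, DF = 0.702364, PV = 1.755911
  t = 9.0000: CF_t = 2.500000, DF = 0.687918, PV = 1.719795
  t = 9.5000: CF_t = 2.500000, DF = 0.673769, PV = 1.684422
  t = 10.0000: CF_t = 102.500000, DF = 0.659911, PV = 67.640845
Price P = sum_t PV_t = 106.477892


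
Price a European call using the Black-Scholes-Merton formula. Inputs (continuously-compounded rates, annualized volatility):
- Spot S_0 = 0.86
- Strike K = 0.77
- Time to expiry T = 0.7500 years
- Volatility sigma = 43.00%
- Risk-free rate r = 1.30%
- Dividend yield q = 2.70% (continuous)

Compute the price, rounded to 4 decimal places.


d1 = (ln(S/K) + (r - q + 0.5*sigma^2) * T) / (sigma * sqrt(T)) = 0.45484292
d2 = d1 - sigma * sqrt(T) = 0.08245199
exp(-rT) = 0.99029738; exp(-qT) = 0.97995365
C = S_0 * exp(-qT) * N(d1) - K * exp(-rT) * N(d2)
N(d1) = 0.67538887; N(d2) = 0.53285635
C = 0.8600 * 0.97995365 * 0.67538887 - 0.7700 * 0.99029738 * 0.53285635 = 0.1629

Answer: Price = 0.1629


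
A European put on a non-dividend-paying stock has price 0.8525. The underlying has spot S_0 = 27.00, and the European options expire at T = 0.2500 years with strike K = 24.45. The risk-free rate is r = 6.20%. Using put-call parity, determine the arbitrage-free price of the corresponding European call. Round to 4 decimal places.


Answer: Call price = 3.7786

Derivation:
Put-call parity: C - P = S_0 * exp(-qT) - K * exp(-rT).
S_0 * exp(-qT) = 27.0000 * 1.00000000 = 27.00000000
K * exp(-rT) = 24.4500 * 0.98461951 = 24.07394694
C = P + S*exp(-qT) - K*exp(-rT)
C = 0.8525 + 27.00000000 - 24.07394694 = 3.7786


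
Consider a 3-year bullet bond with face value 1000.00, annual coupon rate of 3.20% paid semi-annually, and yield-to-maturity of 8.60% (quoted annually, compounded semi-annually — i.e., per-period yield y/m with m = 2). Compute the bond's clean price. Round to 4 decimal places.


Coupon per period c = face * coupon_rate / m = 16.000000
Periods per year m = 2; per-period yield y/m = 0.043000
Number of cashflows N = 6
Cashflows (t years, CF_t, discount factor 1/(1+y/m)^(m*t), PV):
  t = 0.5000: CF_t = 16.000000, DF = 0.958773, PV = 15.340364
  t = 1.0000: CF_t = 16.000000, DF = 0.919245, PV = 14.707924
  t = 1.5000: CF_t = 16.000000, DF = 0.881347, PV = 14.101557
  t = 2.0000: CF_t = 16.000000, DF = 0.845012, PV = 13.520189
  t = 2.5000: CF_t = 16.000000, DF = 0.810174, PV = 12.962789
  t = 3.0000: CF_t = 1016.000000, DF = 0.776773, PV = 789.201419
Price P = sum_t PV_t = 859.834241

Answer: Price = 859.8342


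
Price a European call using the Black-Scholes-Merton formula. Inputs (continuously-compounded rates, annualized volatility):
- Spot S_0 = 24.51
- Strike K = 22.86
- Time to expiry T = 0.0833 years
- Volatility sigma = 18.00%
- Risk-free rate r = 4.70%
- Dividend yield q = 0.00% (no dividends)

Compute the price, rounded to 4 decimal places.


d1 = (ln(S/K) + (r - q + 0.5*sigma^2) * T) / (sigma * sqrt(T)) = 1.44283864
d2 = d1 - sigma * sqrt(T) = 1.39088751
exp(-rT) = 0.99609255; exp(-qT) = 1.00000000
C = S_0 * exp(-qT) * N(d1) - K * exp(-rT) * N(d2)
N(d1) = 0.92546703; N(d2) = 0.91787023
C = 24.5100 * 1.00000000 * 0.92546703 - 22.8600 * 0.99609255 * 0.91787023 = 1.7827

Answer: Price = 1.7827


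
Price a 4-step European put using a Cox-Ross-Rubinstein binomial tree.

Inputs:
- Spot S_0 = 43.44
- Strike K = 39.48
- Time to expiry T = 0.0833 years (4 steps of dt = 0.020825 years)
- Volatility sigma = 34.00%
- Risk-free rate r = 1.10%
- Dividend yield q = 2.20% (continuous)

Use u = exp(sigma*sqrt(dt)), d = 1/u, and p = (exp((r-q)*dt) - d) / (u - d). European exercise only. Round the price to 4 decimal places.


Answer: Price = V(0,0) = 0.2914

Derivation:
dt = T/N = 0.020825
u = exp(sigma*sqrt(dt)) = 1.050289; d = 1/u = 0.952119
p = (exp((r-q)*dt) - d) / (u - d) = 0.485403
Discount per step: exp(-r*dt) = 0.999771
Stock lattice S(k, i) with i counting down-moves:
  k=0: S(0,0) = 43.4400
  k=1: S(1,0) = 45.6245; S(1,1) = 41.3601
  k=2: S(2,0) = 47.9189; S(2,1) = 43.4400; S(2,2) = 39.3797
  k=3: S(3,0) = 50.3287; S(3,1) = 45.6245; S(3,2) = 41.3601; S(3,3) = 37.4942
  k=4: S(4,0) = 52.8597; S(4,1) = 47.9189; S(4,2) = 43.4400; S(4,3) = 39.3797; S(4,4) = 35.6989
Terminal payoffs V(N, i) = max(K - S_T, 0):
  V(4,0) = 0.000000; V(4,1) = 0.000000; V(4,2) = 0.000000; V(4,3) = 0.100288; V(4,4) = 3.781065
Backward induction: V(k, i) = exp(-r*dt) * [p * V(k+1, i) + (1-p) * V(k+1, i+1)].
  V(3,0) = exp(-r*dt) * [p*0.000000 + (1-p)*0.000000] = 0.000000
  V(3,1) = exp(-r*dt) * [p*0.000000 + (1-p)*0.000000] = 0.000000
  V(3,2) = exp(-r*dt) * [p*0.000000 + (1-p)*0.100288] = 0.051596
  V(3,3) = exp(-r*dt) * [p*0.100288 + (1-p)*3.781065] = 1.993948
  V(2,0) = exp(-r*dt) * [p*0.000000 + (1-p)*0.000000] = 0.000000
  V(2,1) = exp(-r*dt) * [p*0.000000 + (1-p)*0.051596] = 0.026545
  V(2,2) = exp(-r*dt) * [p*0.051596 + (1-p)*1.993948] = 1.050884
  V(1,0) = exp(-r*dt) * [p*0.000000 + (1-p)*0.026545] = 0.013657
  V(1,1) = exp(-r*dt) * [p*0.026545 + (1-p)*1.050884] = 0.553540
  V(0,0) = exp(-r*dt) * [p*0.013657 + (1-p)*0.553540] = 0.291412


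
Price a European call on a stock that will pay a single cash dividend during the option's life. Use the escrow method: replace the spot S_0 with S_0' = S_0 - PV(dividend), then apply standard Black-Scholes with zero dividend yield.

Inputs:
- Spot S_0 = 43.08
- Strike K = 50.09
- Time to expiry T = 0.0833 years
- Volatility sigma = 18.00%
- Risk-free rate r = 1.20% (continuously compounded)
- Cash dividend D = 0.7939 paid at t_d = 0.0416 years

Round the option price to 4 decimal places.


PV(D) = D * exp(-r * t_d) = 0.7939 * 0.99950092 = 0.79350378
S_0' = S_0 - PV(D) = 43.0800 - 0.79350378 = 42.28649622
d1 = (ln(S_0'/K) + (r + sigma^2/2)*T) / (sigma*sqrt(T)) = -3.21464669
d2 = d1 - sigma*sqrt(T) = -3.26659782
exp(-rT) = 0.99900090
N(d1) = 0.00065303; N(d2) = 0.00054424
C = S_0' * N(d1) - K * exp(-rT) * N(d2) = 42.28649622 * 0.00065303 - 50.0900 * 0.99900090 * 0.00054424 = 0.0004

Answer: Price = 0.0004


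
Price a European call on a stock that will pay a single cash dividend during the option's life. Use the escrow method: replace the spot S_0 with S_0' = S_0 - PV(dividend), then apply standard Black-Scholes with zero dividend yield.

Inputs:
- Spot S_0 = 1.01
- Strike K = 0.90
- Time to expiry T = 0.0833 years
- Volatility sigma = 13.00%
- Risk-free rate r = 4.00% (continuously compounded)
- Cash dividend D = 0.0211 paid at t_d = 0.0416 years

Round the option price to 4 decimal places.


Answer: Price = 0.0920

Derivation:
PV(D) = D * exp(-r * t_d) = 0.0211 * 0.99833738 = 0.02106492
S_0' = S_0 - PV(D) = 1.0100 - 0.02106492 = 0.98893508
d1 = (ln(S_0'/K) + (r + sigma^2/2)*T) / (sigma*sqrt(T)) = 2.61911317
d2 = d1 - sigma*sqrt(T) = 2.58159291
exp(-rT) = 0.99667354
N(d1) = 0.99559207; N(d2) = 0.99508272
C = S_0' * N(d1) - K * exp(-rT) * N(d2) = 0.98893508 * 0.99559207 - 0.9000 * 0.99667354 * 0.99508272 = 0.0920


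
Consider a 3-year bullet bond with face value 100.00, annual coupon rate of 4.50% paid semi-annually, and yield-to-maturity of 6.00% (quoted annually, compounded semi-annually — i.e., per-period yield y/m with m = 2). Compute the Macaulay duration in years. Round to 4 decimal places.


Answer: Macaulay duration = 2.8357 years

Derivation:
Coupon per period c = face * coupon_rate / m = 2.250000
Periods per year m = 2; per-period yield y/m = 0.030000
Number of cashflows N = 6
Cashflows (t years, CF_t, discount factor 1/(1+y/m)^(m*t), PV):
  t = 0.5000: CF_t = 2.250000, DF = 0.970874, PV = 2.184466
  t = 1.0000: CF_t = 2.250000, DF = 0.942596, PV = 2.120841
  t = 1.5000: CF_t = 2.250000, DF = 0.915142, PV = 2.059069
  t = 2.0000: CF_t = 2.250000, DF = 0.888487, PV = 1.999096
  t = 2.5000: CF_t = 2.250000, DF = 0.862609, PV = 1.940870
  t = 3.0000: CF_t = 102.250000, DF = 0.837484, PV = 85.632765
Price P = sum_t PV_t = 95.937106
Macaulay numerator sum_t t * PV_t:
  t * PV_t at t = 0.5000: 1.092233
  t * PV_t at t = 1.0000: 2.120841
  t * PV_t at t = 1.5000: 3.088603
  t * PV_t at t = 2.0000: 3.998192
  t * PV_t at t = 2.5000: 4.852174
  t * PV_t at t = 3.0000: 256.898296
Macaulay duration D = (sum_t t * PV_t) / P = 272.050339 / 95.937106 = 2.835715


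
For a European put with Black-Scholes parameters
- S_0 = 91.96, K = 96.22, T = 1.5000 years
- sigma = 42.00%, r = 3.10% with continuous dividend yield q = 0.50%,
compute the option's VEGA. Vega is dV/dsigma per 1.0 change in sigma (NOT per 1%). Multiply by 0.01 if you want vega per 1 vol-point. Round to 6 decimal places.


Answer: Vega = 43.277803

Derivation:
d1 = 0.2449809802; d2 = -0.2694118658
phi(d1) = 0.3871487188; exp(-qT) = 0.9925280548; exp(-rT) = 0.9545645606
Vega = S * exp(-qT) * phi(d1) * sqrt(T) = 91.9600 * 0.9925280548 * 0.3871487188 * 1.2247448714 = 43.277803


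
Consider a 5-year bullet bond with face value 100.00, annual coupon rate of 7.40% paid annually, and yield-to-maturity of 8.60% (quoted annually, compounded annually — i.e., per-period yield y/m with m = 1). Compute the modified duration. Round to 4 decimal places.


Coupon per period c = face * coupon_rate / m = 7.400000
Periods per year m = 1; per-period yield y/m = 0.086000
Number of cashflows N = 5
Cashflows (t years, CF_t, discount factor 1/(1+y/m)^(m*t), PV):
  t = 1.0000: CF_t = 7.400000, DF = 0.920810, PV = 6.813996
  t = 2.0000: CF_t = 7.400000, DF = 0.847892, PV = 6.274398
  t = 3.0000: CF_t = 7.400000, DF = 0.780747, PV = 5.777530
  t = 4.0000: CF_t = 7.400000, DF = 0.718920, PV = 5.320010
  t = 5.0000: CF_t = 107.400000, DF = 0.661989, PV = 71.097635
Price P = sum_t PV_t = 95.283570
First compute Macaulay numerator sum_t t * PV_t:
  t * PV_t at t = 1.0000: 6.813996
  t * PV_t at t = 2.0000: 12.548796
  t * PV_t at t = 3.0000: 17.332591
  t * PV_t at t = 4.0000: 21.280039
  t * PV_t at t = 5.0000: 355.488175
Macaulay duration D = 413.463598 / 95.283570 = 4.339296
Modified duration = D / (1 + y/m) = 4.339296 / (1 + 0.086000) = 3.995668

Answer: Modified duration = 3.9957


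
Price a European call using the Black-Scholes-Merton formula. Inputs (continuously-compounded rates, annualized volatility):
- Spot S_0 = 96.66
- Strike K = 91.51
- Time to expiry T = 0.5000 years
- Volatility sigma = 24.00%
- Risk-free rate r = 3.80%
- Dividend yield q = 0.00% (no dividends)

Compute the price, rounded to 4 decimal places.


d1 = (ln(S/K) + (r - q + 0.5*sigma^2) * T) / (sigma * sqrt(T)) = 0.51943717
d2 = d1 - sigma * sqrt(T) = 0.34973154
exp(-rT) = 0.98117936; exp(-qT) = 1.00000000
C = S_0 * exp(-qT) * N(d1) - K * exp(-rT) * N(d2)
N(d1) = 0.69827204; N(d2) = 0.63672991
C = 96.6600 * 1.00000000 * 0.69827204 - 91.5100 * 0.98117936 * 0.63672991 = 10.3244

Answer: Price = 10.3244


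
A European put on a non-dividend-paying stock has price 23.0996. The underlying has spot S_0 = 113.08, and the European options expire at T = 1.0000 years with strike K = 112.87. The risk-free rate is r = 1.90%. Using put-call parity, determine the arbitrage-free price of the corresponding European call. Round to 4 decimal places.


Put-call parity: C - P = S_0 * exp(-qT) - K * exp(-rT).
S_0 * exp(-qT) = 113.0800 * 1.00000000 = 113.08000000
K * exp(-rT) = 112.8700 * 0.98117936 = 110.74571462
C = P + S*exp(-qT) - K*exp(-rT)
C = 23.0996 + 113.08000000 - 110.74571462 = 25.4339

Answer: Call price = 25.4339


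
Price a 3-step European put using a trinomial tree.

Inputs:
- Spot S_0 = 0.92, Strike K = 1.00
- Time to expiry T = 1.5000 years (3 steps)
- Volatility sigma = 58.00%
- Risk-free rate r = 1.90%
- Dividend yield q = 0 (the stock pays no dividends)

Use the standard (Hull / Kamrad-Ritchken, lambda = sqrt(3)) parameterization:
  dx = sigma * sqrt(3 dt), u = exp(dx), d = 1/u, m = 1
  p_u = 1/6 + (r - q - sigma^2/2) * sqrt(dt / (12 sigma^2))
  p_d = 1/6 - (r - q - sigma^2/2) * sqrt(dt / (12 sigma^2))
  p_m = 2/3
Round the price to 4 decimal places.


Answer: Price = V(0,0) = 0.2769

Derivation:
dt = T/N = 0.500000; dx = sigma*sqrt(3*dt) = 0.710352
u = exp(dx) = 2.034707; d = 1/u = 0.491471
p_u = 0.114157, p_m = 0.666667, p_d = 0.219176
Discount per step: exp(-r*dt) = 0.990545
Stock lattice S(k, j) with j the centered position index:
  k=0: S(0,+0) = 0.9200
  k=1: S(1,-1) = 0.4522; S(1,+0) = 0.9200; S(1,+1) = 1.8719
  k=2: S(2,-2) = 0.2222; S(2,-1) = 0.4522; S(2,+0) = 0.9200; S(2,+1) = 1.8719; S(2,+2) = 3.8088
  k=3: S(3,-3) = 0.1092; S(3,-2) = 0.2222; S(3,-1) = 0.4522; S(3,+0) = 0.9200; S(3,+1) = 1.8719; S(3,+2) = 3.8088; S(3,+3) = 7.7499
Terminal payoffs V(N, j) = max(K - S_T, 0):
  V(3,-3) = 0.890785; V(3,-2) = 0.777780; V(3,-1) = 0.547847; V(3,+0) = 0.080000; V(3,+1) = 0.000000; V(3,+2) = 0.000000; V(3,+3) = 0.000000
Backward induction: V(k, j) = exp(-r*dt) * [p_u * V(k+1, j+1) + p_m * V(k+1, j) + p_d * V(k+1, j-1)]
  V(2,-2) = exp(-r*dt) * [p_u*0.547847 + p_m*0.777780 + p_d*0.890785] = 0.768959
  V(2,-1) = exp(-r*dt) * [p_u*0.080000 + p_m*0.547847 + p_d*0.777780] = 0.539683
  V(2,+0) = exp(-r*dt) * [p_u*0.000000 + p_m*0.080000 + p_d*0.547847] = 0.171768
  V(2,+1) = exp(-r*dt) * [p_u*0.000000 + p_m*0.000000 + p_d*0.080000] = 0.017368
  V(2,+2) = exp(-r*dt) * [p_u*0.000000 + p_m*0.000000 + p_d*0.000000] = 0.000000
  V(1,-1) = exp(-r*dt) * [p_u*0.171768 + p_m*0.539683 + p_d*0.768959] = 0.542754
  V(1,+0) = exp(-r*dt) * [p_u*0.017368 + p_m*0.171768 + p_d*0.539683] = 0.232561
  V(1,+1) = exp(-r*dt) * [p_u*0.000000 + p_m*0.017368 + p_d*0.171768] = 0.048761
  V(0,+0) = exp(-r*dt) * [p_u*0.048761 + p_m*0.232561 + p_d*0.542754] = 0.276922


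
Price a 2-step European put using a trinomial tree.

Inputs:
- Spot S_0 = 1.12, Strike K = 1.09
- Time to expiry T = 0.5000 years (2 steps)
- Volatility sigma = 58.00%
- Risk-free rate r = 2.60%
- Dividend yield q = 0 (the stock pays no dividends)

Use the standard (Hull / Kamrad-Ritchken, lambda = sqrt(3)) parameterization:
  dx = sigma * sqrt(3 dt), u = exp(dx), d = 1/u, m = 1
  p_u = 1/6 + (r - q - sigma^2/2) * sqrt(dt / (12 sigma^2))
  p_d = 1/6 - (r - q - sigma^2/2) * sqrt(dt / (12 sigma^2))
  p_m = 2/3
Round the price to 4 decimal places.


Answer: Price = V(0,0) = 0.1370

Derivation:
dt = T/N = 0.250000; dx = sigma*sqrt(3*dt) = 0.502295
u = exp(dx) = 1.652509; d = 1/u = 0.605140
p_u = 0.131279, p_m = 0.666667, p_d = 0.202054
Discount per step: exp(-r*dt) = 0.993521
Stock lattice S(k, j) with j the centered position index:
  k=0: S(0,+0) = 1.1200
  k=1: S(1,-1) = 0.6778; S(1,+0) = 1.1200; S(1,+1) = 1.8508
  k=2: S(2,-2) = 0.4101; S(2,-1) = 0.6778; S(2,+0) = 1.1200; S(2,+1) = 1.8508; S(2,+2) = 3.0585
Terminal payoffs V(N, j) = max(K - S_T, 0):
  V(2,-2) = 0.679862; V(2,-1) = 0.412243; V(2,+0) = 0.000000; V(2,+1) = 0.000000; V(2,+2) = 0.000000
Backward induction: V(k, j) = exp(-r*dt) * [p_u * V(k+1, j+1) + p_m * V(k+1, j) + p_d * V(k+1, j-1)]
  V(1,-1) = exp(-r*dt) * [p_u*0.000000 + p_m*0.412243 + p_d*0.679862] = 0.409527
  V(1,+0) = exp(-r*dt) * [p_u*0.000000 + p_m*0.000000 + p_d*0.412243] = 0.082756
  V(1,+1) = exp(-r*dt) * [p_u*0.000000 + p_m*0.000000 + p_d*0.000000] = 0.000000
  V(0,+0) = exp(-r*dt) * [p_u*0.000000 + p_m*0.082756 + p_d*0.409527] = 0.137024


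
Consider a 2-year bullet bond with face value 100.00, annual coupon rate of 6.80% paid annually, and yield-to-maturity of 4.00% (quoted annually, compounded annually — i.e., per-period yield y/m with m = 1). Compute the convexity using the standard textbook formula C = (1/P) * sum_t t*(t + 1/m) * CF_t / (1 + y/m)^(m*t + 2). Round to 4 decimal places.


Answer: Convexity = 5.3177

Derivation:
Coupon per period c = face * coupon_rate / m = 6.800000
Periods per year m = 1; per-period yield y/m = 0.040000
Number of cashflows N = 2
Cashflows (t years, CF_t, discount factor 1/(1+y/m)^(m*t), PV):
  t = 1.0000: CF_t = 6.800000, DF = 0.961538, PV = 6.538462
  t = 2.0000: CF_t = 106.800000, DF = 0.924556, PV = 98.742604
Price P = sum_t PV_t = 105.281065
Convexity numerator sum_t t*(t + 1/m) * CF_t / (1+y/m)^(m*t + 2):
  t = 1.0000: term = 12.090350
  t = 2.0000: term = 547.758526
Convexity = (1/P) * sum = 559.848876 / 105.281065 = 5.317660


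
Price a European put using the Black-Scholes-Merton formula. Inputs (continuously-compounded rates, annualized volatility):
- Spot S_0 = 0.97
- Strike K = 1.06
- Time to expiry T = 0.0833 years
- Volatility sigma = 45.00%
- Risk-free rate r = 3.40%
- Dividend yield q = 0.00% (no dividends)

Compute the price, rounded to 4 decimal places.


Answer: Price = 0.1070

Derivation:
d1 = (ln(S/K) + (r - q + 0.5*sigma^2) * T) / (sigma * sqrt(T)) = -0.59642044
d2 = d1 - sigma * sqrt(T) = -0.72629827
exp(-rT) = 0.99717181; exp(-qT) = 1.00000000
P = K * exp(-rT) * N(-d2) - S_0 * exp(-qT) * N(-d1)
N(-d1) = 0.72455280; N(-d2) = 0.76617203
P = 1.0600 * 0.99717181 * 0.76617203 - 0.9700 * 1.00000000 * 0.72455280 = 0.1070


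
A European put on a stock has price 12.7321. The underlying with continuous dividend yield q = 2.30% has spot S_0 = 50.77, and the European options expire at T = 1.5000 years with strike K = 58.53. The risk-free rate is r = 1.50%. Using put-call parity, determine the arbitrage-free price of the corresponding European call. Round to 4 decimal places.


Put-call parity: C - P = S_0 * exp(-qT) - K * exp(-rT).
S_0 * exp(-qT) = 50.7700 * 0.96608834 = 49.04830501
K * exp(-rT) = 58.5300 * 0.97775124 = 57.22777991
C = P + S*exp(-qT) - K*exp(-rT)
C = 12.7321 + 49.04830501 - 57.22777991 = 4.5526

Answer: Call price = 4.5526


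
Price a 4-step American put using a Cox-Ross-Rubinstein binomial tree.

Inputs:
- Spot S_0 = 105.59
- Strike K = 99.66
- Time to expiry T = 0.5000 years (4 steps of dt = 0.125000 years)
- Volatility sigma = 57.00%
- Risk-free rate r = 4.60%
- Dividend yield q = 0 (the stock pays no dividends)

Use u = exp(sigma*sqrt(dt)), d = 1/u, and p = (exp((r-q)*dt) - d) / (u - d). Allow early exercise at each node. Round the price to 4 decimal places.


dt = T/N = 0.125000
u = exp(sigma*sqrt(dt)) = 1.223267; d = 1/u = 0.817483
p = (exp((r-q)*dt) - d) / (u - d) = 0.463999
Discount per step: exp(-r*dt) = 0.994266
Stock lattice S(k, i) with i counting down-moves:
  k=0: S(0,0) = 105.5900
  k=1: S(1,0) = 129.1648; S(1,1) = 86.3180
  k=2: S(2,0) = 158.0031; S(2,1) = 105.5900; S(2,2) = 70.5635
  k=3: S(3,0) = 193.2800; S(3,1) = 129.1648; S(3,2) = 86.3180; S(3,3) = 57.6844
  k=4: S(4,0) = 236.4331; S(4,1) = 158.0031; S(4,2) = 105.5900; S(4,3) = 70.5635; S(4,4) = 47.1560
Terminal payoffs V(N, i) = max(K - S_T, 0):
  V(4,0) = 0.000000; V(4,1) = 0.000000; V(4,2) = 0.000000; V(4,3) = 29.096515; V(4,4) = 52.503968
Backward induction: V(k, i) = exp(-r*dt) * [p * V(k+1, i) + (1-p) * V(k+1, i+1)]; then take max(V_cont, immediate exercise) for American.
  V(3,0) = exp(-r*dt) * [p*0.000000 + (1-p)*0.000000] = 0.000000; exercise = 0.000000; V(3,0) = max -> 0.000000
  V(3,1) = exp(-r*dt) * [p*0.000000 + (1-p)*0.000000] = 0.000000; exercise = 0.000000; V(3,1) = max -> 0.000000
  V(3,2) = exp(-r*dt) * [p*0.000000 + (1-p)*29.096515] = 15.506332; exercise = 13.341993; V(3,2) = max -> 15.506332
  V(3,3) = exp(-r*dt) * [p*29.096515 + (1-p)*52.503968] = 41.404165; exercise = 41.975565; V(3,3) = max -> 41.975565
  V(2,0) = exp(-r*dt) * [p*0.000000 + (1-p)*0.000000] = 0.000000; exercise = 0.000000; V(2,0) = max -> 0.000000
  V(2,1) = exp(-r*dt) * [p*0.000000 + (1-p)*15.506332] = 8.263751; exercise = 0.000000; V(2,1) = max -> 8.263751
  V(2,2) = exp(-r*dt) * [p*15.506332 + (1-p)*41.975565] = 29.523608; exercise = 29.096515; V(2,2) = max -> 29.523608
  V(1,0) = exp(-r*dt) * [p*0.000000 + (1-p)*8.263751] = 4.403980; exercise = 0.000000; V(1,0) = max -> 4.403980
  V(1,1) = exp(-r*dt) * [p*8.263751 + (1-p)*29.523608] = 19.546333; exercise = 13.341993; V(1,1) = max -> 19.546333
  V(0,0) = exp(-r*dt) * [p*4.403980 + (1-p)*19.546333] = 12.448506; exercise = 0.000000; V(0,0) = max -> 12.448506

Answer: Price = V(0,0) = 12.4485
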